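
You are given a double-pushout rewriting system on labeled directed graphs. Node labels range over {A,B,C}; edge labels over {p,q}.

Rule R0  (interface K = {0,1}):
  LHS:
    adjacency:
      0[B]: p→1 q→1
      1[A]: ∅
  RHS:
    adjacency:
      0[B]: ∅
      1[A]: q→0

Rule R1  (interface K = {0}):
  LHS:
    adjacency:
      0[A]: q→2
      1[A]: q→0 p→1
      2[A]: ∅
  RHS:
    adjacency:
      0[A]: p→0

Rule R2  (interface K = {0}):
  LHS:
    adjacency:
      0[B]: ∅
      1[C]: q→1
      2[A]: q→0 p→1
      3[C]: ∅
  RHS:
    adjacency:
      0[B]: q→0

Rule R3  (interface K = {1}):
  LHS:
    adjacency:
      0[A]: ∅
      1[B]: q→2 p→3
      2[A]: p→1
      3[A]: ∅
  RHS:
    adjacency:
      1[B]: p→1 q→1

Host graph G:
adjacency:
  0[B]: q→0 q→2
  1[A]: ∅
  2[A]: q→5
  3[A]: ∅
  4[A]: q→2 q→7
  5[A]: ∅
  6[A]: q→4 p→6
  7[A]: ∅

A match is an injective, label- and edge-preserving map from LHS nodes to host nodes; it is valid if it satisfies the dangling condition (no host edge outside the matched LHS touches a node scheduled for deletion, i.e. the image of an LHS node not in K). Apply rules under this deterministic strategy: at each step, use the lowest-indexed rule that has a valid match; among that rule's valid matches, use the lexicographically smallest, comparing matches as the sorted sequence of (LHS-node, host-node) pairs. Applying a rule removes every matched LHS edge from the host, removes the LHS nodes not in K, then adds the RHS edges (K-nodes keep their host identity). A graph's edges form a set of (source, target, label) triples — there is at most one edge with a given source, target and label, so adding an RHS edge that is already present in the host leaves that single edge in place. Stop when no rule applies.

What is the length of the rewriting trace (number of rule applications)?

Answer: 2

Derivation:
initial: |V|=8 |E|=7  E = 0-q->0 0-q->2 2-q->5 4-q->2 4-q->7 6-q->4 6-p->6
step 1: apply R1 at {0↦4, 1↦6, 2↦7}  → |V|=6 |E|=5  E = 0-q->0 0-q->2 2-q->5 4-q->2 4-p->4
step 2: apply R1 at {0↦2, 1↦4, 2↦5}  → |V|=4 |E|=3  E = 0-q->0 0-q->2 2-p->2
final graph: no rule applies after step 2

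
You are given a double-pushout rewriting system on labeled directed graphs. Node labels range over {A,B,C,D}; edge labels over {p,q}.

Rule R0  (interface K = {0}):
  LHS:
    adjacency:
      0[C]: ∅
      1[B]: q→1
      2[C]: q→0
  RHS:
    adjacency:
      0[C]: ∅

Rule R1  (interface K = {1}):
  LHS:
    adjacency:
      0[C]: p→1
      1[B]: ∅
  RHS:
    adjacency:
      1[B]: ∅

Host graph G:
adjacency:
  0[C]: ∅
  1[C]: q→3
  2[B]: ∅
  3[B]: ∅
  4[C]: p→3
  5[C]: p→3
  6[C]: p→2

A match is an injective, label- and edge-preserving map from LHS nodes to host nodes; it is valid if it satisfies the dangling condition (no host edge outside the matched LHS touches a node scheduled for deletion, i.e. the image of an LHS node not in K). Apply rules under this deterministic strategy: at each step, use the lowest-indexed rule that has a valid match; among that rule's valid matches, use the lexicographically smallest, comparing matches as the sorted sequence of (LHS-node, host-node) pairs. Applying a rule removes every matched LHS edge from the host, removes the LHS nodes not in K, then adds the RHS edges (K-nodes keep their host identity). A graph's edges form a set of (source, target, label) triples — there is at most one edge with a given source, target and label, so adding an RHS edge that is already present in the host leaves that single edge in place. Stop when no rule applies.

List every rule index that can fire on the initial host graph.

R0: no valid match — LHS pattern not found
R1: 3 valid matches — {0↦4, 1↦3}, {0↦5, 1↦3}, {0↦6, 1↦2}

Answer: [R1]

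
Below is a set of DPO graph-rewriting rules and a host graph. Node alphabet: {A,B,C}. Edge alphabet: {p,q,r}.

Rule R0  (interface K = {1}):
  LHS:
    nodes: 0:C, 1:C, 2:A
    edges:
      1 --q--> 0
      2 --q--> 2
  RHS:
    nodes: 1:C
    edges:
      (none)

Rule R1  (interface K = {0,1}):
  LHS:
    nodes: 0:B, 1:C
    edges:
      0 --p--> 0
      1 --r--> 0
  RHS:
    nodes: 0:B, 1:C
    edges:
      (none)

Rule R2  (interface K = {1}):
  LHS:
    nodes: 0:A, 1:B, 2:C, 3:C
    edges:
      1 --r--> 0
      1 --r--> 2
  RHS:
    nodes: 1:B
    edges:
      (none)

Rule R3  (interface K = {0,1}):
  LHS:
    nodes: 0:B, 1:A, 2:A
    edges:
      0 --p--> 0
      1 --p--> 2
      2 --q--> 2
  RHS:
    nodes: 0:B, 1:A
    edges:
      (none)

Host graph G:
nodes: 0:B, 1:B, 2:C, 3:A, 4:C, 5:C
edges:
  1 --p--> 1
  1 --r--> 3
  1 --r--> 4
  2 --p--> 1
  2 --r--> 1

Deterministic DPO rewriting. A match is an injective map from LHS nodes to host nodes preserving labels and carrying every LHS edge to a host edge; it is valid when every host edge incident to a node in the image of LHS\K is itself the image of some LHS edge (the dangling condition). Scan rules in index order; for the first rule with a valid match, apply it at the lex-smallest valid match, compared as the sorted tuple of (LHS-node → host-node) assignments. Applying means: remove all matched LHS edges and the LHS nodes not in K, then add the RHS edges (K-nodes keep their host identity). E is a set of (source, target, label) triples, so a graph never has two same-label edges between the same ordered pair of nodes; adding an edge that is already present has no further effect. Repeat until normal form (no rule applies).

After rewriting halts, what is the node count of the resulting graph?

[0] host  ⇒  6 nodes, 5 edges  {1-p->1 1-r->3 1-r->4 2-p->1 2-r->1}
[1] R1 @ {0↦1, 1↦2}  ⇒  6 nodes, 3 edges  {1-r->3 1-r->4 2-p->1}
[2] R2 @ {0↦3, 1↦1, 2↦4, 3↦5}  ⇒  3 nodes, 1 edges  {2-p->1}
final graph: no rule applies after step 2
NF nodes: {0:B, 1:B, 2:C}

Answer: 3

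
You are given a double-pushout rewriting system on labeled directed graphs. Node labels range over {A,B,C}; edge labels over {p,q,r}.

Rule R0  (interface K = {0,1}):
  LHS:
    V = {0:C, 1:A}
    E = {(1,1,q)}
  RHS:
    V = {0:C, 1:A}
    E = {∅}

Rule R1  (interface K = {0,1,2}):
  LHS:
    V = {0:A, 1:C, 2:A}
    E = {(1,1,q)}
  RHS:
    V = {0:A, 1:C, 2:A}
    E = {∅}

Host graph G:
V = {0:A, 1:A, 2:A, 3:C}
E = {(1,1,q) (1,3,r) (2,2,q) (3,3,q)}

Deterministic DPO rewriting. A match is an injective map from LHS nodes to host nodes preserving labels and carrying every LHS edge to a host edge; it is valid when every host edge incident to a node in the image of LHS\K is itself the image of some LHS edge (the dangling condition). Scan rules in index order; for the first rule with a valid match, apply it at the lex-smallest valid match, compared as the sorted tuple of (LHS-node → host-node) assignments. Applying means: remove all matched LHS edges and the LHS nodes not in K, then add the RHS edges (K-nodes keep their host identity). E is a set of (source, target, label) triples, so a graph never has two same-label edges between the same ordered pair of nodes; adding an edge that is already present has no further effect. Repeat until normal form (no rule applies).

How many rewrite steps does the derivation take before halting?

start.  V:4 E:4  edges: 1-q->1 1-r->3 2-q->2 3-q->3
1. fire R0 via {0↦3, 1↦1}  →  V:4 E:3  edges: 1-r->3 2-q->2 3-q->3
2. fire R0 via {0↦3, 1↦2}  →  V:4 E:2  edges: 1-r->3 3-q->3
3. fire R1 via {0↦0, 1↦3, 2↦1}  →  V:4 E:1  edges: 1-r->3
halt: no rule applies after step 3

Answer: 3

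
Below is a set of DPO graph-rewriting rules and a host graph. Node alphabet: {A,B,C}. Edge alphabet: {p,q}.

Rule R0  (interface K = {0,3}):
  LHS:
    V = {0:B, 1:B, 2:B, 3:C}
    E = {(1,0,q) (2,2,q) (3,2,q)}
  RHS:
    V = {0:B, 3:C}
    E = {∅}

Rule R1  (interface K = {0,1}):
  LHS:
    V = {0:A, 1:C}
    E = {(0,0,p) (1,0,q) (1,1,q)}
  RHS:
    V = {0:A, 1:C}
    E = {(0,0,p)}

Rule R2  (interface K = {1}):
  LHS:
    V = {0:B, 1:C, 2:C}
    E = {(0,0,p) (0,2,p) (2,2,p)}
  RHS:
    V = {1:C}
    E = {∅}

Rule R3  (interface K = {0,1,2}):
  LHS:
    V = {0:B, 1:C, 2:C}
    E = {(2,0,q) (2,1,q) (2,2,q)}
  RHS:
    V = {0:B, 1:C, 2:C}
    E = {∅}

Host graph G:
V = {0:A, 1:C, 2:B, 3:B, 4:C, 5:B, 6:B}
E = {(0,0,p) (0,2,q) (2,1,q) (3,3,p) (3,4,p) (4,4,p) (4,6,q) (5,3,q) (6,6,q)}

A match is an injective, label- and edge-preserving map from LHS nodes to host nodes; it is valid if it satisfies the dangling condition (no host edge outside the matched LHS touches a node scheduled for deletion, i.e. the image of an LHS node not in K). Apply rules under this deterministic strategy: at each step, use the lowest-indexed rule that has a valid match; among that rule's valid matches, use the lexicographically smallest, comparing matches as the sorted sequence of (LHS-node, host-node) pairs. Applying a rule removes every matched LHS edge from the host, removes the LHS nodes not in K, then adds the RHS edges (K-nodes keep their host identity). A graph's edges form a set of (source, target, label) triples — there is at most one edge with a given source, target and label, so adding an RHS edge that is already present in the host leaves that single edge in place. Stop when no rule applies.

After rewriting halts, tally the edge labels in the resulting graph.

start.  V:7 E:9  edges: 0-p->0 0-q->2 2-q->1 3-p->3 3-p->4 4-p->4 4-q->6 5-q->3 6-q->6
1. fire R0 via {0↦3, 1↦5, 2↦6, 3↦4}  →  V:5 E:6  edges: 0-p->0 0-q->2 2-q->1 3-p->3 3-p->4 4-p->4
2. fire R2 via {0↦3, 1↦1, 2↦4}  →  V:3 E:3  edges: 0-p->0 0-q->2 2-q->1
normal form: no rule applies after step 2
NF edges: [(0, 0, 'p'), (0, 2, 'q'), (2, 1, 'q')]

Answer: p:1 q:2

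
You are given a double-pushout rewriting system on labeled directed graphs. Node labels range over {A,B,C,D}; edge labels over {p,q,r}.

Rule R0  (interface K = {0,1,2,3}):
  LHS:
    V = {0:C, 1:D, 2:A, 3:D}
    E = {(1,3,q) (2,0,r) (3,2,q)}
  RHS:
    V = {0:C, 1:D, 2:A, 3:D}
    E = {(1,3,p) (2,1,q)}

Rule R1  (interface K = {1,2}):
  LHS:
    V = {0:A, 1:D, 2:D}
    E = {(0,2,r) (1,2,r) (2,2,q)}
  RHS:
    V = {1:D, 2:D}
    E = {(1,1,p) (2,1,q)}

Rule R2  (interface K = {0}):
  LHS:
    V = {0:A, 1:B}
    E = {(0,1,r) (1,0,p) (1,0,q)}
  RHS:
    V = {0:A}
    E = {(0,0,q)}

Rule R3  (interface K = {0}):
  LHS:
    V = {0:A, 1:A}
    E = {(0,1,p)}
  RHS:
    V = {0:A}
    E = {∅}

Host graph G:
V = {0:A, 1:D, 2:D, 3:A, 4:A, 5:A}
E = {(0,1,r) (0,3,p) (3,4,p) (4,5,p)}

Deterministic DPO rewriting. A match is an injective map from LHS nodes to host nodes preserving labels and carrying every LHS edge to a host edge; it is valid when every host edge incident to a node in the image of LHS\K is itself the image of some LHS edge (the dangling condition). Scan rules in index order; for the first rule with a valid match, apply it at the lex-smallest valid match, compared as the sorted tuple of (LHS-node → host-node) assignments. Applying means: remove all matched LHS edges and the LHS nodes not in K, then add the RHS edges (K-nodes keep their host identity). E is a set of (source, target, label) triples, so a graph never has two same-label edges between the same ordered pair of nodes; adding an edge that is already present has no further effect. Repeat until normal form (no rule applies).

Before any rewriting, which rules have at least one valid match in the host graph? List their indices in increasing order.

Answer: [R3]

Rewrite trace:
R0: no valid match — LHS pattern not found
R1: no valid match — LHS pattern not found
R2: no valid match — LHS pattern not found
R3: 1 valid match — {0↦4, 1↦5}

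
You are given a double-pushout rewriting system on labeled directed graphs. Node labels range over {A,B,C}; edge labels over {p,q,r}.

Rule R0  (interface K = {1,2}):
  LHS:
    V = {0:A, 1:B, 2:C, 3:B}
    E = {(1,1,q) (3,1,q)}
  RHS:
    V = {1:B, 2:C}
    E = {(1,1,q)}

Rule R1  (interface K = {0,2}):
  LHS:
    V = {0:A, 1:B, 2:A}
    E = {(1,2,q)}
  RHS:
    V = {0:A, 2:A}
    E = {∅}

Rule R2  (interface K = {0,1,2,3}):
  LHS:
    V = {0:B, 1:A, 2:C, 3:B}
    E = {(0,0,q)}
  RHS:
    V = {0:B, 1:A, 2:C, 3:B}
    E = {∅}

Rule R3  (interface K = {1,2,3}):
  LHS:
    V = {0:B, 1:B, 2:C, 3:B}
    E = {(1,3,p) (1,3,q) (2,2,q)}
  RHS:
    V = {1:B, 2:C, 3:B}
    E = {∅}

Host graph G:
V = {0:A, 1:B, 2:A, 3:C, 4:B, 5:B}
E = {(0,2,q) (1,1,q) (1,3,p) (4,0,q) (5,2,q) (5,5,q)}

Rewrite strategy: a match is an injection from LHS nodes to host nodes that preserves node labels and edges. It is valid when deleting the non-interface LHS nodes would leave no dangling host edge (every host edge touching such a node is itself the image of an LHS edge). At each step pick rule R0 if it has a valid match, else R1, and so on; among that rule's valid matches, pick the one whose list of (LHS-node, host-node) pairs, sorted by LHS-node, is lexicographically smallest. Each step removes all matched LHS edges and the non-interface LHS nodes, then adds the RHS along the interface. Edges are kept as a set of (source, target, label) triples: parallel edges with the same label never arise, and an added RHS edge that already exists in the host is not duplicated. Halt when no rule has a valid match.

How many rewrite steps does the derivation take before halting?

initial: |V|=6 |E|=6  E = 0-q->2 1-q->1 1-p->3 4-q->0 5-q->2 5-q->5
step 1: apply R1 at {0↦2, 1↦4, 2↦0}  → |V|=5 |E|=5  E = 0-q->2 1-q->1 1-p->3 5-q->2 5-q->5
step 2: apply R2 at {0↦1, 1↦0, 2↦3, 3↦5}  → |V|=5 |E|=4  E = 0-q->2 1-p->3 5-q->2 5-q->5
step 3: apply R2 at {0↦5, 1↦0, 2↦3, 3↦1}  → |V|=5 |E|=3  E = 0-q->2 1-p->3 5-q->2
step 4: apply R1 at {0↦0, 1↦5, 2↦2}  → |V|=4 |E|=2  E = 0-q->2 1-p->3
normal form: no rule applies after step 4

Answer: 4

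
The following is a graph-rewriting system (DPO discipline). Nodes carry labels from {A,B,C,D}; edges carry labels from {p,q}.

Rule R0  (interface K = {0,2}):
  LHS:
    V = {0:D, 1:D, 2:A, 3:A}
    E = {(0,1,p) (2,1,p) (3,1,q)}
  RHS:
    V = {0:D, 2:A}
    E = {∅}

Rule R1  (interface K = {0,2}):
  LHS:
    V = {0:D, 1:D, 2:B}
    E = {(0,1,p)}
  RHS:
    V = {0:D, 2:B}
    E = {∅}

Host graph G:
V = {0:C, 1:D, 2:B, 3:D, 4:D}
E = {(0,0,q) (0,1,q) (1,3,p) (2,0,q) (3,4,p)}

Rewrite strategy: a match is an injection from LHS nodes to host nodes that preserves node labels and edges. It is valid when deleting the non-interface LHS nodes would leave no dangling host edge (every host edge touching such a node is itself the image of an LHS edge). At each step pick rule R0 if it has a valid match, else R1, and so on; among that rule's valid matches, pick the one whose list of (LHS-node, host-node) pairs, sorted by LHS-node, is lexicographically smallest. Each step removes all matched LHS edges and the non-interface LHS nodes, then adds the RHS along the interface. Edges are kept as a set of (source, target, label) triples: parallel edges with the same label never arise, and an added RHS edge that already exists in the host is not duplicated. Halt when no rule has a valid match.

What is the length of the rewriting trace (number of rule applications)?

Answer: 2

Rewrite trace:
start.  V:5 E:5  edges: 0-q->0 0-q->1 1-p->3 2-q->0 3-p->4
1. fire R1 via {0↦3, 1↦4, 2↦2}  →  V:4 E:4  edges: 0-q->0 0-q->1 1-p->3 2-q->0
2. fire R1 via {0↦1, 1↦3, 2↦2}  →  V:3 E:3  edges: 0-q->0 0-q->1 2-q->0
final graph: no rule applies after step 2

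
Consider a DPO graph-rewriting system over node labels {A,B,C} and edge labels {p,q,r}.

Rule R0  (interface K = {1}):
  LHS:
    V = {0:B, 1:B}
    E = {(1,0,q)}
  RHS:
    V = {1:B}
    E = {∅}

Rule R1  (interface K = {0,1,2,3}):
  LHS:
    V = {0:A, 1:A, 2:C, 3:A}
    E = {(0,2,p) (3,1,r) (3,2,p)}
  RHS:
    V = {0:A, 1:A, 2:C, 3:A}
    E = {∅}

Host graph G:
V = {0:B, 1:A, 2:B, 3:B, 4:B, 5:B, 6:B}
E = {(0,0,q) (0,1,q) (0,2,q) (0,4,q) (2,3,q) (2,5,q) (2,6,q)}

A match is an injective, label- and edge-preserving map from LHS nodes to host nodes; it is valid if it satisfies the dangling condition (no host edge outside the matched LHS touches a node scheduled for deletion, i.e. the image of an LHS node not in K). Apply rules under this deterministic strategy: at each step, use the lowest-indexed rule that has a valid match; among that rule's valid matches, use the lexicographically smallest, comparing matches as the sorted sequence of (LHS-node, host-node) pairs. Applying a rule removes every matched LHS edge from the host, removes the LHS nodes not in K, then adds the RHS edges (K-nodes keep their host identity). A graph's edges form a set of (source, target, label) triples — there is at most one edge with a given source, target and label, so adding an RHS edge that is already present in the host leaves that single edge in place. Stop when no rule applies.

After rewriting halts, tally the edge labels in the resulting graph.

[0] host  ⇒  7 nodes, 7 edges  {0-q->0 0-q->1 0-q->2 0-q->4 2-q->3 2-q->5 2-q->6}
[1] R0 @ {0↦3, 1↦2}  ⇒  6 nodes, 6 edges  {0-q->0 0-q->1 0-q->2 0-q->4 2-q->5 2-q->6}
[2] R0 @ {0↦4, 1↦0}  ⇒  5 nodes, 5 edges  {0-q->0 0-q->1 0-q->2 2-q->5 2-q->6}
[3] R0 @ {0↦5, 1↦2}  ⇒  4 nodes, 4 edges  {0-q->0 0-q->1 0-q->2 2-q->6}
[4] R0 @ {0↦6, 1↦2}  ⇒  3 nodes, 3 edges  {0-q->0 0-q->1 0-q->2}
[5] R0 @ {0↦2, 1↦0}  ⇒  2 nodes, 2 edges  {0-q->0 0-q->1}
final graph: no rule applies after step 5
NF edges: [(0, 0, 'q'), (0, 1, 'q')]

Answer: q:2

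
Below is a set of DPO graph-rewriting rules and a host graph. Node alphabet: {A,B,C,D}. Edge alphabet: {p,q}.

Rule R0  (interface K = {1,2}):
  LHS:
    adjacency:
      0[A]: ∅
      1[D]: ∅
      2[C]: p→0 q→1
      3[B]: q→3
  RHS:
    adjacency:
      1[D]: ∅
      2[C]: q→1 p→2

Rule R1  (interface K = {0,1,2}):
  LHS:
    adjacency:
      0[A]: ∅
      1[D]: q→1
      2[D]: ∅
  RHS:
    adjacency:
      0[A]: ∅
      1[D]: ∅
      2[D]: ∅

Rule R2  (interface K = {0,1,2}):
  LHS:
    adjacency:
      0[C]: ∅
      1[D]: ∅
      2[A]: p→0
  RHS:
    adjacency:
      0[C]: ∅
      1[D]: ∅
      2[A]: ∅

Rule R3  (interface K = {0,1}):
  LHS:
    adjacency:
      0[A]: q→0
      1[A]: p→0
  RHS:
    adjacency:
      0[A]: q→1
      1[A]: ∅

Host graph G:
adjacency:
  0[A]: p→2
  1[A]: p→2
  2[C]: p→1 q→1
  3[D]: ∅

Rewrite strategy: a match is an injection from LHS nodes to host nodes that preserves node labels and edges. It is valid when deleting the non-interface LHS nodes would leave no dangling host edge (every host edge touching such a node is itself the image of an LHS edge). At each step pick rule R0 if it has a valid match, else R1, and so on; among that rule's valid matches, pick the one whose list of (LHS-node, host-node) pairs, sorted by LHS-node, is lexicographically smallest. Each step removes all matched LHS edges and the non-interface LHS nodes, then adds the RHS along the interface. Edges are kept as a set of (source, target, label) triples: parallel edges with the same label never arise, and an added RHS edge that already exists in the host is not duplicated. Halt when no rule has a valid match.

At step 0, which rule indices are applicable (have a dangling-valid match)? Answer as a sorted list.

R0: no valid match — LHS pattern not found
R1: no valid match — LHS pattern not found
R2: 2 valid matches — {0↦2, 1↦3, 2↦0}, {0↦2, 1↦3, 2↦1}
R3: no valid match — LHS pattern not found

Answer: [R2]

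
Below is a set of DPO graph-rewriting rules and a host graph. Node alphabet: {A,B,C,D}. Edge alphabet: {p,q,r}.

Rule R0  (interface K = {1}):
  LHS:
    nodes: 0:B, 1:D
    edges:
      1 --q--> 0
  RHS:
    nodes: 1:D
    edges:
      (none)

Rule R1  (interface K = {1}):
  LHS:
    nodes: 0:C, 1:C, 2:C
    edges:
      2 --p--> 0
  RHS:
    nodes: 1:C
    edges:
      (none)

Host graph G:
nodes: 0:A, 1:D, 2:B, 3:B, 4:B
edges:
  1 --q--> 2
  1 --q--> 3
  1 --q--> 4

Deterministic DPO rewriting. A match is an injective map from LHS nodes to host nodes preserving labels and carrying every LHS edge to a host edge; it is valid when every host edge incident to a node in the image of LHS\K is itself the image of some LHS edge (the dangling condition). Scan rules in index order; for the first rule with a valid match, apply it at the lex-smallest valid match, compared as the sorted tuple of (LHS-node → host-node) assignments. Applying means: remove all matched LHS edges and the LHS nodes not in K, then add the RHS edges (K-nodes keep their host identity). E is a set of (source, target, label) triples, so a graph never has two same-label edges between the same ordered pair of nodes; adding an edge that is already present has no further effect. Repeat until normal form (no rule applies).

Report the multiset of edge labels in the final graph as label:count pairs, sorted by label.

[0] host  ⇒  5 nodes, 3 edges  {1-q->2 1-q->3 1-q->4}
[1] R0 @ {0↦2, 1↦1}  ⇒  4 nodes, 2 edges  {1-q->3 1-q->4}
[2] R0 @ {0↦3, 1↦1}  ⇒  3 nodes, 1 edges  {1-q->4}
[3] R0 @ {0↦4, 1↦1}  ⇒  2 nodes, 0 edges  {∅}
normal form: no rule applies after step 3
NF edges: []

Answer: (no edges)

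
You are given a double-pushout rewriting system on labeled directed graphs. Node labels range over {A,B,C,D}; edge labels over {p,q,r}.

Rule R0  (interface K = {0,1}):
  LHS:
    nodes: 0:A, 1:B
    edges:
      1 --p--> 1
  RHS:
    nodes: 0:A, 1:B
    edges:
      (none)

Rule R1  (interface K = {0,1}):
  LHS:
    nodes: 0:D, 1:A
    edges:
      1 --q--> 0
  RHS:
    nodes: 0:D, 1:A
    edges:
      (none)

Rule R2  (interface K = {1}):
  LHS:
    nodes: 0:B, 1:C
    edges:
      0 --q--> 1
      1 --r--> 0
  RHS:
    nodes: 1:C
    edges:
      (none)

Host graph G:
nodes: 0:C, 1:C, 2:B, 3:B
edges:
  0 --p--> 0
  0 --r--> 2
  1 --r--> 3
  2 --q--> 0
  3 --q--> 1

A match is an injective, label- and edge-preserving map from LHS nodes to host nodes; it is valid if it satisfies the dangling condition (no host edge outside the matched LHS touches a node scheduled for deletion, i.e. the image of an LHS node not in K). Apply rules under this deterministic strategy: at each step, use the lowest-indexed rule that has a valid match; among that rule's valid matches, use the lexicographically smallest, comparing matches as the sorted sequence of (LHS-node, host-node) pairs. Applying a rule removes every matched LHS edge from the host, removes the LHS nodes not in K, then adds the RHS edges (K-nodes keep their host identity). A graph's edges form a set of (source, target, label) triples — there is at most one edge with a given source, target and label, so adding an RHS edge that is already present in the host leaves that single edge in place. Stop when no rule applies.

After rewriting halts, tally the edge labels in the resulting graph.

initial: |V|=4 |E|=5  E = 0-p->0 0-r->2 1-r->3 2-q->0 3-q->1
step 1: apply R2 at {0↦2, 1↦0}  → |V|=3 |E|=3  E = 0-p->0 1-r->3 3-q->1
step 2: apply R2 at {0↦3, 1↦1}  → |V|=2 |E|=1  E = 0-p->0
final graph: no rule applies after step 2
NF edges: [(0, 0, 'p')]

Answer: p:1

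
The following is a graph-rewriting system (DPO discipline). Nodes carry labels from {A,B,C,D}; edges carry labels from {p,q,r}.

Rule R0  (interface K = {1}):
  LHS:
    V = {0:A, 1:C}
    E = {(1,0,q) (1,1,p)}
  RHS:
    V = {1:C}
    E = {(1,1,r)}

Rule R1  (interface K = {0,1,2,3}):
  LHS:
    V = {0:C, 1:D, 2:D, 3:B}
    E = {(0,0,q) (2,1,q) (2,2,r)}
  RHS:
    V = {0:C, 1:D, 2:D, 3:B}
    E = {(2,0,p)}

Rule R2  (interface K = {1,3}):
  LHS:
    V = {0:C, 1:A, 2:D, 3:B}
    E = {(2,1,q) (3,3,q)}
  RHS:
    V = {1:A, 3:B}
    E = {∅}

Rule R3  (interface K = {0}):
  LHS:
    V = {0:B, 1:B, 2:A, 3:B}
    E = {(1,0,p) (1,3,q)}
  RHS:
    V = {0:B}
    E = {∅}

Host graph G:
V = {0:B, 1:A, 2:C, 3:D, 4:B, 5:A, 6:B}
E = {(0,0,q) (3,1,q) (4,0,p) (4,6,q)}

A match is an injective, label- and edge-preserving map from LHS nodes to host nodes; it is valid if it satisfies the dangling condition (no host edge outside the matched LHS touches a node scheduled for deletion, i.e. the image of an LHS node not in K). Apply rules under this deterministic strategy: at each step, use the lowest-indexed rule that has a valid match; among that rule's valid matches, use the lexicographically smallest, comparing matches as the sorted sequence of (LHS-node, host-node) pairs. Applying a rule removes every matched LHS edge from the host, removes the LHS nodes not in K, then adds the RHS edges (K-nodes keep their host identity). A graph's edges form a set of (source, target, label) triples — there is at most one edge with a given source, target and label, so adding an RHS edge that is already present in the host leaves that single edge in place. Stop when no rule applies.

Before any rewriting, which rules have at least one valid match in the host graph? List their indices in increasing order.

Answer: [R2,R3]

Rewrite trace:
R0: no valid match — LHS pattern not found
R1: no valid match — LHS pattern not found
R2: 1 valid match — {0↦2, 1↦1, 2↦3, 3↦0}
R3: 1 valid match — {0↦0, 1↦4, 2↦5, 3↦6}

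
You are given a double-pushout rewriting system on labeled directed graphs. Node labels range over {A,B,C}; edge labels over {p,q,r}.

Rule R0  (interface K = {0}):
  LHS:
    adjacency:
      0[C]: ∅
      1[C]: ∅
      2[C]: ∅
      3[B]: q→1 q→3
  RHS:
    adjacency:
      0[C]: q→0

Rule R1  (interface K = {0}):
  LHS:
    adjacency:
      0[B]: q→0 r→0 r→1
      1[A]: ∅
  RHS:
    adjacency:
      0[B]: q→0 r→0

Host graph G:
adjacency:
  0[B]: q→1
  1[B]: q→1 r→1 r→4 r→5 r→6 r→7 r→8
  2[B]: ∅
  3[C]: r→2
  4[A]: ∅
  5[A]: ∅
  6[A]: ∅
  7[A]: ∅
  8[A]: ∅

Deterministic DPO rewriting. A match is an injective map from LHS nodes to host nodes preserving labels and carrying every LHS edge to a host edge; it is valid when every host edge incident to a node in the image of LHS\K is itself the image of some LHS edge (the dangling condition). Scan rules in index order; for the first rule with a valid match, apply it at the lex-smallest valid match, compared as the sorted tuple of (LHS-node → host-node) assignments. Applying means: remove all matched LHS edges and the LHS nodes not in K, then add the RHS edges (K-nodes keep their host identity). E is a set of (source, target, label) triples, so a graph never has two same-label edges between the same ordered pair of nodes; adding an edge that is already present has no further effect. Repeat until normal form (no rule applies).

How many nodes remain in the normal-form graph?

start.  V:9 E:9  edges: 0-q->1 1-q->1 1-r->1 1-r->4 1-r->5 1-r->6 1-r->7 1-r->8 3-r->2
1. fire R1 via {0↦1, 1↦4}  →  V:8 E:8  edges: 0-q->1 1-q->1 1-r->1 1-r->5 1-r->6 1-r->7 1-r->8 3-r->2
2. fire R1 via {0↦1, 1↦5}  →  V:7 E:7  edges: 0-q->1 1-q->1 1-r->1 1-r->6 1-r->7 1-r->8 3-r->2
3. fire R1 via {0↦1, 1↦6}  →  V:6 E:6  edges: 0-q->1 1-q->1 1-r->1 1-r->7 1-r->8 3-r->2
4. fire R1 via {0↦1, 1↦7}  →  V:5 E:5  edges: 0-q->1 1-q->1 1-r->1 1-r->8 3-r->2
5. fire R1 via {0↦1, 1↦8}  →  V:4 E:4  edges: 0-q->1 1-q->1 1-r->1 3-r->2
halt: no rule applies after step 5
NF nodes: {0:B, 1:B, 2:B, 3:C}

Answer: 4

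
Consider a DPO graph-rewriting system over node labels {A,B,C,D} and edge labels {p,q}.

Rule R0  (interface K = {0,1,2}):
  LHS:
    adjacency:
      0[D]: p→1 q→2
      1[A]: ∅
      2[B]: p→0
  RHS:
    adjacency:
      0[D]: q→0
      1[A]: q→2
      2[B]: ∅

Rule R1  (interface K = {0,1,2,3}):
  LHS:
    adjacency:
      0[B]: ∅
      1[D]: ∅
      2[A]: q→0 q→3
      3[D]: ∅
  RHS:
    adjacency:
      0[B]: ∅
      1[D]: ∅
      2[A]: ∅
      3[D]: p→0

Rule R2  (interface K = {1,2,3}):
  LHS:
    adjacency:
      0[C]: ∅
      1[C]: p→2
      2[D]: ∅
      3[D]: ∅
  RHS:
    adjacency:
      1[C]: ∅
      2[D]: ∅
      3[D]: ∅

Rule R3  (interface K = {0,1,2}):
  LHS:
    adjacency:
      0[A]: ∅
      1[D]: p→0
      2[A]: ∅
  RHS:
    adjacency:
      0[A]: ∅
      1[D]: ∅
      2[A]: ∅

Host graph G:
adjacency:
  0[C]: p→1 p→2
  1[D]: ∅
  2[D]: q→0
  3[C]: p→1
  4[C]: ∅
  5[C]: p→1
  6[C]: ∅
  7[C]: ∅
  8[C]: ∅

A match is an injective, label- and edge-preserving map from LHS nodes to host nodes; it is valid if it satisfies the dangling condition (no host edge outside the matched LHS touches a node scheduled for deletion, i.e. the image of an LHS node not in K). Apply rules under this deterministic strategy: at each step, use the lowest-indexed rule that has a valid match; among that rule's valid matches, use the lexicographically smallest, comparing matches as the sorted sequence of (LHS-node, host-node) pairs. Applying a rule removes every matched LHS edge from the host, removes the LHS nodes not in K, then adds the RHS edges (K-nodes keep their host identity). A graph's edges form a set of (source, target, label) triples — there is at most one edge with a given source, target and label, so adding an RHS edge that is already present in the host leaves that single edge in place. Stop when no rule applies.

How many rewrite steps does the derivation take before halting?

initial: |V|=9 |E|=5  E = 0-p->1 0-p->2 2-q->0 3-p->1 5-p->1
step 1: apply R2 at {0↦4, 1↦0, 2↦1, 3↦2}  → |V|=8 |E|=4  E = 0-p->2 2-q->0 3-p->1 5-p->1
step 2: apply R2 at {0↦6, 1↦0, 2↦2, 3↦1}  → |V|=7 |E|=3  E = 2-q->0 3-p->1 5-p->1
step 3: apply R2 at {0↦7, 1↦3, 2↦1, 3↦2}  → |V|=6 |E|=2  E = 2-q->0 5-p->1
step 4: apply R2 at {0↦3, 1↦5, 2↦1, 3↦2}  → |V|=5 |E|=1  E = 2-q->0
halt: no rule applies after step 4

Answer: 4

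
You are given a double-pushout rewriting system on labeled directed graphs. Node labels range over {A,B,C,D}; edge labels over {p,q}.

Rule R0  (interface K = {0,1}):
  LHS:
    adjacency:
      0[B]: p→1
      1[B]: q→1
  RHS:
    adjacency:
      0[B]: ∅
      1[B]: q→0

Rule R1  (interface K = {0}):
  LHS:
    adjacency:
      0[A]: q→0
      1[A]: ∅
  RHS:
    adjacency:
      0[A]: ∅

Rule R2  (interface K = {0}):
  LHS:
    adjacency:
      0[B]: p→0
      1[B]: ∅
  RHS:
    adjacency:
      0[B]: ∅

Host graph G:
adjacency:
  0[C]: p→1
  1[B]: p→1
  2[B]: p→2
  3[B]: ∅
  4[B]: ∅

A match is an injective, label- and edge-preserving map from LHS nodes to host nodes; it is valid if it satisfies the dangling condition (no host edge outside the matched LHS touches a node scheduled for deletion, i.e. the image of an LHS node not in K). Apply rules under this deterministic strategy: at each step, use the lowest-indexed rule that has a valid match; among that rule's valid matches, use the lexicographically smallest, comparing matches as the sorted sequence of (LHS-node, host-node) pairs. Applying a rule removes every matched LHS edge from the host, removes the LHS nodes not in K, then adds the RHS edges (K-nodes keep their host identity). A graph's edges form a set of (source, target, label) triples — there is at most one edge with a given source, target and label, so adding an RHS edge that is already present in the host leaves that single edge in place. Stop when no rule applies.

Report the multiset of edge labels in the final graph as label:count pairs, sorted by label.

start.  V:5 E:3  edges: 0-p->1 1-p->1 2-p->2
1. fire R2 via {0↦1, 1↦3}  →  V:4 E:2  edges: 0-p->1 2-p->2
2. fire R2 via {0↦2, 1↦4}  →  V:3 E:1  edges: 0-p->1
normal form: no rule applies after step 2
NF edges: [(0, 1, 'p')]

Answer: p:1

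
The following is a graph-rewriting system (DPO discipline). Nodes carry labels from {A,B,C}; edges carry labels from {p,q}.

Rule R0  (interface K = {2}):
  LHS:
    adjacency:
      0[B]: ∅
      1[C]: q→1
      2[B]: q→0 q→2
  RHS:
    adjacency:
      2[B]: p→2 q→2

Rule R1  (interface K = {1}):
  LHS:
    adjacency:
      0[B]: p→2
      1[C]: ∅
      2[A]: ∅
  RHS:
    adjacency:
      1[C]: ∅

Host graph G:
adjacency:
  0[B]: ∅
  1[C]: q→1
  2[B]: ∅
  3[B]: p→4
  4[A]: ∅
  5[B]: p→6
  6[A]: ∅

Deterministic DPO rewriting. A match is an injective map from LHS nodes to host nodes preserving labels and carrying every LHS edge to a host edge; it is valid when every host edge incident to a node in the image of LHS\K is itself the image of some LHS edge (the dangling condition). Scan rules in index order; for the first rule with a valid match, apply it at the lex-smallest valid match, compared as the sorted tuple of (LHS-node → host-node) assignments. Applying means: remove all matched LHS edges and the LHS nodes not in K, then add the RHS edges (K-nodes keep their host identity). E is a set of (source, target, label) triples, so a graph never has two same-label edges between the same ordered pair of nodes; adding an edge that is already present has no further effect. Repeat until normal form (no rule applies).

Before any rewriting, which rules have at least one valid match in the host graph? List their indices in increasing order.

Answer: [R1]

Steps:
R0: no valid match — LHS pattern not found
R1: 2 valid matches — {0↦3, 1↦1, 2↦4}, {0↦5, 1↦1, 2↦6}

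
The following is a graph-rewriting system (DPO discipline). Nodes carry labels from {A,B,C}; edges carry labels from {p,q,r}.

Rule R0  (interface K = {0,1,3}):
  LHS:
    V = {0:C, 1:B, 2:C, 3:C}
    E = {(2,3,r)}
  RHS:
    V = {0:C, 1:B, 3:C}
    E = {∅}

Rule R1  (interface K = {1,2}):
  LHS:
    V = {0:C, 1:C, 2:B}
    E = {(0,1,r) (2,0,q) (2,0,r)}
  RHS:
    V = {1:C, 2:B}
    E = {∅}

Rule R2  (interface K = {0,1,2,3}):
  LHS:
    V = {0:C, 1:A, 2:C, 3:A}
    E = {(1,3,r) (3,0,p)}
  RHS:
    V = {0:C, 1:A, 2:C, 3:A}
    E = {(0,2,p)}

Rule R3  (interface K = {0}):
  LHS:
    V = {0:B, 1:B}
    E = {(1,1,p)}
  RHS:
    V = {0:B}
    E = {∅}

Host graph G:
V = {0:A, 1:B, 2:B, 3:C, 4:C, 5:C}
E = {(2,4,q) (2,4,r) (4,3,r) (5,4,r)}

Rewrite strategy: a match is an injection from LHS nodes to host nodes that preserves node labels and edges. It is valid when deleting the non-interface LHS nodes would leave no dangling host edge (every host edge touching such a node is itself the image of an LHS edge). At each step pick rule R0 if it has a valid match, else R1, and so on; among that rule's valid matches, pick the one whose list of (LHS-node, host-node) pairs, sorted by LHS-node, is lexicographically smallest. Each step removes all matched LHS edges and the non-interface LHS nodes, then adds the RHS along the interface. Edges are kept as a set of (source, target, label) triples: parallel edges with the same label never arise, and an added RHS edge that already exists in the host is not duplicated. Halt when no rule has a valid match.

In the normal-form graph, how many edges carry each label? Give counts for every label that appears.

Answer: (no edges)

Derivation:
start.  V:6 E:4  edges: 2-q->4 2-r->4 4-r->3 5-r->4
1. fire R0 via {0↦3, 1↦1, 2↦5, 3↦4}  →  V:5 E:3  edges: 2-q->4 2-r->4 4-r->3
2. fire R1 via {0↦4, 1↦3, 2↦2}  →  V:4 E:0  edges: ∅
halt: no rule applies after step 2
NF edges: []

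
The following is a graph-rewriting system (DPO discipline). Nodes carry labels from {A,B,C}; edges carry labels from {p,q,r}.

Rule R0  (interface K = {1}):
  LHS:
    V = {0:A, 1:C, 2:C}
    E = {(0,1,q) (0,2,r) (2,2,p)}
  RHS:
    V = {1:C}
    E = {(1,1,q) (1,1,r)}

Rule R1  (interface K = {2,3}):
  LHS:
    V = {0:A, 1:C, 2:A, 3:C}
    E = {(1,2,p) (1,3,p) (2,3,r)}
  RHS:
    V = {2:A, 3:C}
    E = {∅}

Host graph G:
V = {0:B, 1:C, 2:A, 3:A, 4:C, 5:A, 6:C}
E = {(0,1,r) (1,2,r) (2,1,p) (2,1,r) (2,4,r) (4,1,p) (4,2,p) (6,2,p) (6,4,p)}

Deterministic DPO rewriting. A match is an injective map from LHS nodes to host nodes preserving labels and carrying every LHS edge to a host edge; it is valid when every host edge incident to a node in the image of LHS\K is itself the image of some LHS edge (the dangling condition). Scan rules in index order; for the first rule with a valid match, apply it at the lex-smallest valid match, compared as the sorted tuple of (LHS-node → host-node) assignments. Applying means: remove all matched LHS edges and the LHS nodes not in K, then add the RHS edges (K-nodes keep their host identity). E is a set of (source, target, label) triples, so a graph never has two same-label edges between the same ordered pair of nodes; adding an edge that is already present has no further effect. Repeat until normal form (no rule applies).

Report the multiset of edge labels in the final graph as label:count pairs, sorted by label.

Answer: p:1 r:2

Derivation:
start.  V:7 E:9  edges: 0-r->1 1-r->2 2-p->1 2-r->1 2-r->4 4-p->1 4-p->2 6-p->2 6-p->4
1. fire R1 via {0↦3, 1↦6, 2↦2, 3↦4}  →  V:5 E:6  edges: 0-r->1 1-r->2 2-p->1 2-r->1 4-p->1 4-p->2
2. fire R1 via {0↦5, 1↦4, 2↦2, 3↦1}  →  V:3 E:3  edges: 0-r->1 1-r->2 2-p->1
halt: no rule applies after step 2
NF edges: [(0, 1, 'r'), (1, 2, 'r'), (2, 1, 'p')]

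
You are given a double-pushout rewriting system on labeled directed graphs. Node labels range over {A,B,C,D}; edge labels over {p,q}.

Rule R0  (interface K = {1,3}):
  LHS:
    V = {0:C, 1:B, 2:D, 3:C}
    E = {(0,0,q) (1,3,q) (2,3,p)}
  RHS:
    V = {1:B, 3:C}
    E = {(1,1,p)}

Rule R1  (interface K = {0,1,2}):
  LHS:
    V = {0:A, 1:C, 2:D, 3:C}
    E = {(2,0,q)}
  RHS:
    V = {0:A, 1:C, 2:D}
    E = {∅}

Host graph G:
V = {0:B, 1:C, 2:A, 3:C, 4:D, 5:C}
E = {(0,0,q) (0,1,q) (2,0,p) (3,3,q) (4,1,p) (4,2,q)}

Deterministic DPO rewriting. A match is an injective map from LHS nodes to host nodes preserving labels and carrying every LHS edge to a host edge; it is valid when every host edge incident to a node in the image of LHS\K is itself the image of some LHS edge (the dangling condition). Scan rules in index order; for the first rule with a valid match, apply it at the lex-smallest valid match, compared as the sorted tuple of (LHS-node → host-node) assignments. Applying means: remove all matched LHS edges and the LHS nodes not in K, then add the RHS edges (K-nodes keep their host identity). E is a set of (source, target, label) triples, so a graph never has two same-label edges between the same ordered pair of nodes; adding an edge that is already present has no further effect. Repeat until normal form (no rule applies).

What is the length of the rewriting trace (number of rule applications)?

[0] host  ⇒  6 nodes, 6 edges  {0-q->0 0-q->1 2-p->0 3-q->3 4-p->1 4-q->2}
[1] R1 @ {0↦2, 1↦1, 2↦4, 3↦5}  ⇒  5 nodes, 5 edges  {0-q->0 0-q->1 2-p->0 3-q->3 4-p->1}
[2] R0 @ {0↦3, 1↦0, 2↦4, 3↦1}  ⇒  3 nodes, 3 edges  {0-p->0 0-q->0 2-p->0}
halt: no rule applies after step 2

Answer: 2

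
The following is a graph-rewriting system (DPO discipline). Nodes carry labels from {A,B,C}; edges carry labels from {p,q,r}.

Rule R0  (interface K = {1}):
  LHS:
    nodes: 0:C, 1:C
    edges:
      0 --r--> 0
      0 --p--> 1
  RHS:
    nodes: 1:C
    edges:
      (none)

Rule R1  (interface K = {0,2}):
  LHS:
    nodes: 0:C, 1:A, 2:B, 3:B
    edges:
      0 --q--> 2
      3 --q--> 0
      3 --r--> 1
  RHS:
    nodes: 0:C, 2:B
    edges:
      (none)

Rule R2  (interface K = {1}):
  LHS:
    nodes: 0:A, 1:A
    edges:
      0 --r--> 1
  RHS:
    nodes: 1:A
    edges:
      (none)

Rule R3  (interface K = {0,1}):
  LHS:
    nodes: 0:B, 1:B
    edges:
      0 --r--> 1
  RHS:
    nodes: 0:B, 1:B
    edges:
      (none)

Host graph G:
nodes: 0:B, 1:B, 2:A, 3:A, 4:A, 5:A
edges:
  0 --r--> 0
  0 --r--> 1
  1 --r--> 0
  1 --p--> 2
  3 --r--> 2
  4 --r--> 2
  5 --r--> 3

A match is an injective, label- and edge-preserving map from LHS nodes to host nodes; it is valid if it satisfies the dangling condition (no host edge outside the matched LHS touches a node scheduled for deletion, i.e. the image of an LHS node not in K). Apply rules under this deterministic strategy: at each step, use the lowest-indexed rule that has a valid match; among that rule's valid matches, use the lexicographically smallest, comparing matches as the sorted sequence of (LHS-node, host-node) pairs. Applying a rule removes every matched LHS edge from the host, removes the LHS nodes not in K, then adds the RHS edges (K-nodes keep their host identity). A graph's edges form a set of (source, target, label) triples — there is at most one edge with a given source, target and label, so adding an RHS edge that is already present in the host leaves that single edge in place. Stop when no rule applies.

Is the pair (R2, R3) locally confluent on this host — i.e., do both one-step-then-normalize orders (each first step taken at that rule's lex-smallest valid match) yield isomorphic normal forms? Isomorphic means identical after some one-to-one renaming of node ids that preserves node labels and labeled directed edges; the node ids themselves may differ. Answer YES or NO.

Answer: YES

Rewrite trace:
branch R2-first: apply at {0↦4, 1↦2} → |E|=6, then 4 more step(s) → NF |V|=3 |E|=2 V={0:B, 1:B, 2:A} E=0-r->0 1-p->2
branch R3-first: apply at {0↦0, 1↦1} → |E|=6, then 4 more step(s) → NF |V|=3 |E|=2 V={0:B, 1:B, 2:A} E=0-r->0 1-p->2
graphs isomorphic (equal up to label-preserving node renaming)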